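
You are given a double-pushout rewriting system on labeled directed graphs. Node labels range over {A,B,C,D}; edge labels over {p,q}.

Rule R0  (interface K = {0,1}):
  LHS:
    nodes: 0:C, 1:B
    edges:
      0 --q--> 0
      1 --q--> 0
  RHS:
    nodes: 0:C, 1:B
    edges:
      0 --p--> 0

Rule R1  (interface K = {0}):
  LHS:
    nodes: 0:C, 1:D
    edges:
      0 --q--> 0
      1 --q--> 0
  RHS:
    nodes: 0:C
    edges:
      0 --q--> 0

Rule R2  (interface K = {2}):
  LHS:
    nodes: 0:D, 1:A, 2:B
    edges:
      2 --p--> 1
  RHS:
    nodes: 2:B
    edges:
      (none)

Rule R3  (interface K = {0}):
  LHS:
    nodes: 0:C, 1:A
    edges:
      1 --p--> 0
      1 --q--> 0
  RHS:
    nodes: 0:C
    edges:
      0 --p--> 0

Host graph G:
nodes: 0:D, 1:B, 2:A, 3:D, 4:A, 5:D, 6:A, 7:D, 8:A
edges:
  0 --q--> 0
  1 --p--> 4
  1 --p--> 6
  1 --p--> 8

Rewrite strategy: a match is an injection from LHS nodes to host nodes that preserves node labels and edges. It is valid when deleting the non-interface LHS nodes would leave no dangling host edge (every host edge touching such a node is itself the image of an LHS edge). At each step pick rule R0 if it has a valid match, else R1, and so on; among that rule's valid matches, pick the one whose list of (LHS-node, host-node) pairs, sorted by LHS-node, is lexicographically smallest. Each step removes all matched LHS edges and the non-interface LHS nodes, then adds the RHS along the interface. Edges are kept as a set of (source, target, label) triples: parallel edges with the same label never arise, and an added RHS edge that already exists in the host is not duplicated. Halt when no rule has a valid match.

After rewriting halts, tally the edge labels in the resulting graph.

Answer: q:1

Steps:
initial: |V|=9 |E|=4  E = 0-q->0 1-p->4 1-p->6 1-p->8
step 1: apply R2 at {0↦3, 1↦4, 2↦1}  → |V|=7 |E|=3  E = 0-q->0 1-p->6 1-p->8
step 2: apply R2 at {0↦5, 1↦6, 2↦1}  → |V|=5 |E|=2  E = 0-q->0 1-p->8
step 3: apply R2 at {0↦7, 1↦8, 2↦1}  → |V|=3 |E|=1  E = 0-q->0
final graph: no rule applies after step 3
NF edges: [(0, 0, 'q')]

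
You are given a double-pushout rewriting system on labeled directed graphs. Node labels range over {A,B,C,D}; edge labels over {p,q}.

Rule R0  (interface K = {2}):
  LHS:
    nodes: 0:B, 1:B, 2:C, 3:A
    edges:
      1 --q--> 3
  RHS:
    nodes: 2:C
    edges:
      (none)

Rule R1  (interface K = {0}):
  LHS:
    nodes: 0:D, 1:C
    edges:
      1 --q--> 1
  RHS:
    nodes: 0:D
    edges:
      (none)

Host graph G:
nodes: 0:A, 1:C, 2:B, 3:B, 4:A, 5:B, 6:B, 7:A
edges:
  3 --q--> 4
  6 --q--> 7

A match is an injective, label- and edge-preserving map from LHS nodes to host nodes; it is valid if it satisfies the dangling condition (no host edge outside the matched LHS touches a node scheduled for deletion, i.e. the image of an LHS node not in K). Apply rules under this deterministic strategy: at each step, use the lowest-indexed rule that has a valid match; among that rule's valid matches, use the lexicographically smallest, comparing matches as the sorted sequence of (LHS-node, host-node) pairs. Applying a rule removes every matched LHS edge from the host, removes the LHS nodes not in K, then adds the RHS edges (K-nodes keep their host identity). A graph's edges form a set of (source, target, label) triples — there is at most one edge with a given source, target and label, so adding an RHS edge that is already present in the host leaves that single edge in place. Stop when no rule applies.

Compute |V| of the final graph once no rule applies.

Answer: 2

Derivation:
initial: |V|=8 |E|=2  E = 3-q->4 6-q->7
step 1: apply R0 at {0↦2, 1↦3, 2↦1, 3↦4}  → |V|=5 |E|=1  E = 6-q->7
step 2: apply R0 at {0↦5, 1↦6, 2↦1, 3↦7}  → |V|=2 |E|=0  E = ∅
normal form: no rule applies after step 2
NF nodes: {0:A, 1:C}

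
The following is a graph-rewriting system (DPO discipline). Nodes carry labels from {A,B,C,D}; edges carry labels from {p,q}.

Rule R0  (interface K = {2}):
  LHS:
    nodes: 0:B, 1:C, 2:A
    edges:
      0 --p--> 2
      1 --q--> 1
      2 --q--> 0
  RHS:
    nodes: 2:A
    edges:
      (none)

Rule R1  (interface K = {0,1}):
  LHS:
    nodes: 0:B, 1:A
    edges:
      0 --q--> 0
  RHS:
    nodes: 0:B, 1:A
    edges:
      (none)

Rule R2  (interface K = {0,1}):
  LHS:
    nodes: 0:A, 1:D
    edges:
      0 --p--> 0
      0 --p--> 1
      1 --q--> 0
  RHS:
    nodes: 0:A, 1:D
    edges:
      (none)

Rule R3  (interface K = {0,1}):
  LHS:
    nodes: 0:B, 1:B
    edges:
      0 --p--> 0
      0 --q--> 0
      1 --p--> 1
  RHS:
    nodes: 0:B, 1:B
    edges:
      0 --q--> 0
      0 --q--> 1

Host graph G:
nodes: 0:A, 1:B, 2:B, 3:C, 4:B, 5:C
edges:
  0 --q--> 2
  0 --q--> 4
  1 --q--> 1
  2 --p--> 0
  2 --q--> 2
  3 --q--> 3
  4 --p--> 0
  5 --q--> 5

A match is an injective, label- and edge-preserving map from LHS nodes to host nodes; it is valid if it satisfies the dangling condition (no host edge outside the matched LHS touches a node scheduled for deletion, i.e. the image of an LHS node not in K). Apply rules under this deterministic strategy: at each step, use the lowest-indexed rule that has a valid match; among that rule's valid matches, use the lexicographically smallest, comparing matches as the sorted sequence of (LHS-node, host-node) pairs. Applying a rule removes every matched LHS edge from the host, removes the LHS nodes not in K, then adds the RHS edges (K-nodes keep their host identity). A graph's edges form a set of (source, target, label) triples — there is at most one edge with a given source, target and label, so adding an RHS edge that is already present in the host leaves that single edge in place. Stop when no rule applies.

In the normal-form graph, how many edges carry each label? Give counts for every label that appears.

Answer: (no edges)

Rewrite trace:
[0] host  ⇒  6 nodes, 8 edges  {0-q->2 0-q->4 1-q->1 2-p->0 2-q->2 3-q->3 4-p->0 5-q->5}
[1] R0 @ {0↦4, 1↦3, 2↦0}  ⇒  4 nodes, 5 edges  {0-q->2 1-q->1 2-p->0 2-q->2 5-q->5}
[2] R1 @ {0↦1, 1↦0}  ⇒  4 nodes, 4 edges  {0-q->2 2-p->0 2-q->2 5-q->5}
[3] R1 @ {0↦2, 1↦0}  ⇒  4 nodes, 3 edges  {0-q->2 2-p->0 5-q->5}
[4] R0 @ {0↦2, 1↦5, 2↦0}  ⇒  2 nodes, 0 edges  {∅}
halt: no rule applies after step 4
NF edges: []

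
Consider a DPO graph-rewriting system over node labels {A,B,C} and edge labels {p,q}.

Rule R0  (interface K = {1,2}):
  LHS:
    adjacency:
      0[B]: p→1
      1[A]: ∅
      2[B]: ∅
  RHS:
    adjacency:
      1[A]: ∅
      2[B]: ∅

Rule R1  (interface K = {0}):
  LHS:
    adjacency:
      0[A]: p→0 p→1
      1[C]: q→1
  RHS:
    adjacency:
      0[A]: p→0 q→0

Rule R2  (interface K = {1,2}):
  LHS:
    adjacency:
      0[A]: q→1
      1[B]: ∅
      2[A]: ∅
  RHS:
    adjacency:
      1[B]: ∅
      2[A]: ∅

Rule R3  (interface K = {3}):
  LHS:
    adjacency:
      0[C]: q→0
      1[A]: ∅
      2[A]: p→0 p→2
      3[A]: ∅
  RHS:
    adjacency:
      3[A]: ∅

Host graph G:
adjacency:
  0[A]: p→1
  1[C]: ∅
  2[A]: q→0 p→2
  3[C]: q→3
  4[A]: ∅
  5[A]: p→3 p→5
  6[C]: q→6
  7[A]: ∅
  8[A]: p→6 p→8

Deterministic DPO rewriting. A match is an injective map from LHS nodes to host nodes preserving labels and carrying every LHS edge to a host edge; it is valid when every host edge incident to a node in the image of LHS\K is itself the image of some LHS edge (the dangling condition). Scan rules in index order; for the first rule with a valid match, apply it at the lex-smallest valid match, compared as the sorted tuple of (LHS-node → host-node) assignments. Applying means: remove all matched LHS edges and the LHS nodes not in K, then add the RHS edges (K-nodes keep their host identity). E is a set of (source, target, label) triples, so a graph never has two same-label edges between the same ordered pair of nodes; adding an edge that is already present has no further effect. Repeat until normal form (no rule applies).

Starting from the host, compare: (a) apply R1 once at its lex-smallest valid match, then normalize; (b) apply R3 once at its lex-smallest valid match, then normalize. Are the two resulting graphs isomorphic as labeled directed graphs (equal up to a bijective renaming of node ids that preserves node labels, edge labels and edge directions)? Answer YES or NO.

branch R1-first: apply at {0↦5, 1↦3} → |E|=8, then 1 more step(s) → NF |V|=7 |E|=7 V={0:A, 1:C, 2:A, 4:A, 5:A, 7:A, 8:A} E=0-p->1 2-q->0 2-p->2 5-p->5 5-q->5 8-p->8 8-q->8
branch R3-first: apply at {0↦3, 1↦4, 2↦5, 3↦0} → |E|=6, then 1 more step(s) → NF |V|=5 |E|=5 V={0:A, 1:C, 2:A, 7:A, 8:A} E=0-p->1 2-q->0 2-p->2 8-p->8 8-q->8
graphs not isomorphic

Answer: NO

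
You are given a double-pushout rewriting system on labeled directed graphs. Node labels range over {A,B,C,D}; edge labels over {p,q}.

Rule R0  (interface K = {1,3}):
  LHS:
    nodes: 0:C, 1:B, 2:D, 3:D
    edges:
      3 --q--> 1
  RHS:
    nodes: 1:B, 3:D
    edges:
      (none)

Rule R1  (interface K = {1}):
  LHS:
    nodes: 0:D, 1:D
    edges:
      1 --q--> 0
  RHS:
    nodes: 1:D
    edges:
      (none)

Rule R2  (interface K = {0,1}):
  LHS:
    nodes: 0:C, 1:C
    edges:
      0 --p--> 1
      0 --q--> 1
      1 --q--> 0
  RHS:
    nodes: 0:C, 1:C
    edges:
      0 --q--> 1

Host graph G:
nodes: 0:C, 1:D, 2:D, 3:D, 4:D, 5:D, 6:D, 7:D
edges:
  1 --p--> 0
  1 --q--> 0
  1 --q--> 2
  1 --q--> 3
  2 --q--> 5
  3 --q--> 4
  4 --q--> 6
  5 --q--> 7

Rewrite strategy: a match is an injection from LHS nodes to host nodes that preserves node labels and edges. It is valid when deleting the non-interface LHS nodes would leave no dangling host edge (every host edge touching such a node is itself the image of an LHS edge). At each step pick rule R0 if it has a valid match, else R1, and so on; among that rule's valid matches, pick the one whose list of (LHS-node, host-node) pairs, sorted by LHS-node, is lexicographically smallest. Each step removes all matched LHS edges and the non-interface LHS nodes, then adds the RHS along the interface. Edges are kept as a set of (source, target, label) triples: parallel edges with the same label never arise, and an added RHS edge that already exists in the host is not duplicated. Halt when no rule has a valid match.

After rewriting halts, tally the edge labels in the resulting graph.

[0] host  ⇒  8 nodes, 8 edges  {1-p->0 1-q->0 1-q->2 1-q->3 2-q->5 3-q->4 4-q->6 5-q->7}
[1] R1 @ {0↦6, 1↦4}  ⇒  7 nodes, 7 edges  {1-p->0 1-q->0 1-q->2 1-q->3 2-q->5 3-q->4 5-q->7}
[2] R1 @ {0↦4, 1↦3}  ⇒  6 nodes, 6 edges  {1-p->0 1-q->0 1-q->2 1-q->3 2-q->5 5-q->7}
[3] R1 @ {0↦3, 1↦1}  ⇒  5 nodes, 5 edges  {1-p->0 1-q->0 1-q->2 2-q->5 5-q->7}
[4] R1 @ {0↦7, 1↦5}  ⇒  4 nodes, 4 edges  {1-p->0 1-q->0 1-q->2 2-q->5}
[5] R1 @ {0↦5, 1↦2}  ⇒  3 nodes, 3 edges  {1-p->0 1-q->0 1-q->2}
[6] R1 @ {0↦2, 1↦1}  ⇒  2 nodes, 2 edges  {1-p->0 1-q->0}
final graph: no rule applies after step 6
NF edges: [(1, 0, 'p'), (1, 0, 'q')]

Answer: p:1 q:1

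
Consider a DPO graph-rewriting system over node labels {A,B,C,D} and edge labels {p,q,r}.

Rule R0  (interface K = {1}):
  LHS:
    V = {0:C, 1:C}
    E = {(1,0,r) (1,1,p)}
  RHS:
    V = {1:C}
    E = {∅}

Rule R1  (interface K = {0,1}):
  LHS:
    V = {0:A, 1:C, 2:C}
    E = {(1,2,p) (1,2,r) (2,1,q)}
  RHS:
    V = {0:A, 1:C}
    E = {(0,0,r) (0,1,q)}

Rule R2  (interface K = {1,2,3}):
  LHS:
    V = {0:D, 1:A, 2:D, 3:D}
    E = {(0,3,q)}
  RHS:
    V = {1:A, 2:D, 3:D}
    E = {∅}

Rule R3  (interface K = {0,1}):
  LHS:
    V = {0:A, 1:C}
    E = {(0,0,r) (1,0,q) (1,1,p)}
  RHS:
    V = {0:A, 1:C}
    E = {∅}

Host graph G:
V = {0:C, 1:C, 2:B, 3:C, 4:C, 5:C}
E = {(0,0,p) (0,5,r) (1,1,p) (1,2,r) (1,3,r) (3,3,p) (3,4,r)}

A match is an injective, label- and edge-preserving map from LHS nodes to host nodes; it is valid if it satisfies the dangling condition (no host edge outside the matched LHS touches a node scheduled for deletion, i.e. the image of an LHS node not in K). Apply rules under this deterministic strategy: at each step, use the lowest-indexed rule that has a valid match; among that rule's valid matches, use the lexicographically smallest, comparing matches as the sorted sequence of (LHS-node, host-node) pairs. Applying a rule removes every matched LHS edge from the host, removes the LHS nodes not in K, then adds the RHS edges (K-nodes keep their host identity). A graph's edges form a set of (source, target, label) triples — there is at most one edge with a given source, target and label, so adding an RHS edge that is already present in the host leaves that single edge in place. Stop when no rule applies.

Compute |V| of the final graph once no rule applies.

initial: |V|=6 |E|=7  E = 0-p->0 0-r->5 1-p->1 1-r->2 1-r->3 3-p->3 3-r->4
step 1: apply R0 at {0↦4, 1↦3}  → |V|=5 |E|=5  E = 0-p->0 0-r->5 1-p->1 1-r->2 1-r->3
step 2: apply R0 at {0↦3, 1↦1}  → |V|=4 |E|=3  E = 0-p->0 0-r->5 1-r->2
step 3: apply R0 at {0↦5, 1↦0}  → |V|=3 |E|=1  E = 1-r->2
final graph: no rule applies after step 3
NF nodes: {0:C, 1:C, 2:B}

Answer: 3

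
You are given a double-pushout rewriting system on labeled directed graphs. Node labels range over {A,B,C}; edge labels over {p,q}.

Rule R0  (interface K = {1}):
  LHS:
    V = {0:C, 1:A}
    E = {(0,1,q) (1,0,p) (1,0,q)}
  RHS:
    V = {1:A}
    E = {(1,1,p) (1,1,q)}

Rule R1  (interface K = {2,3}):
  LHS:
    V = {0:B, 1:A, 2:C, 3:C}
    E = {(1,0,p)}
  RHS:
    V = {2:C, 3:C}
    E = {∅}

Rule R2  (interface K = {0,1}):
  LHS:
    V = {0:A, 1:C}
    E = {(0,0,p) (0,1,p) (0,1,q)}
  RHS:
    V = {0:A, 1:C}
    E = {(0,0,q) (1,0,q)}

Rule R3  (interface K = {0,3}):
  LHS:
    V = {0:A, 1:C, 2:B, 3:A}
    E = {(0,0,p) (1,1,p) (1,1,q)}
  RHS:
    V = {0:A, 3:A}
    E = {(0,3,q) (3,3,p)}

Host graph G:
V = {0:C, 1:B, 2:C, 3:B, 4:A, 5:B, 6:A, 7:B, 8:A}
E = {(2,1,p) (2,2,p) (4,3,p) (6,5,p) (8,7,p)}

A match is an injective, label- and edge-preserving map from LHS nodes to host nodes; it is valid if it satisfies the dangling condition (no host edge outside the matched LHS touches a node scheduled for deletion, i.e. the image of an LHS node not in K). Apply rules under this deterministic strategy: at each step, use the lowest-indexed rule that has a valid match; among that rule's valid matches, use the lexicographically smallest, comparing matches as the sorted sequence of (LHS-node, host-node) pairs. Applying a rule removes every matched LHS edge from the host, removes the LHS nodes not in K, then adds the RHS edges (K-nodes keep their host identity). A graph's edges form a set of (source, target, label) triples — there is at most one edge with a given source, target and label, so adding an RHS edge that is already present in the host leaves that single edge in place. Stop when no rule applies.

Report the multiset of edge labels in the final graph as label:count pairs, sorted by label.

Answer: p:2

Rewrite trace:
[0] host  ⇒  9 nodes, 5 edges  {2-p->1 2-p->2 4-p->3 6-p->5 8-p->7}
[1] R1 @ {0↦3, 1↦4, 2↦0, 3↦2}  ⇒  7 nodes, 4 edges  {2-p->1 2-p->2 6-p->5 8-p->7}
[2] R1 @ {0↦5, 1↦6, 2↦0, 3↦2}  ⇒  5 nodes, 3 edges  {2-p->1 2-p->2 8-p->7}
[3] R1 @ {0↦7, 1↦8, 2↦0, 3↦2}  ⇒  3 nodes, 2 edges  {2-p->1 2-p->2}
halt: no rule applies after step 3
NF edges: [(2, 1, 'p'), (2, 2, 'p')]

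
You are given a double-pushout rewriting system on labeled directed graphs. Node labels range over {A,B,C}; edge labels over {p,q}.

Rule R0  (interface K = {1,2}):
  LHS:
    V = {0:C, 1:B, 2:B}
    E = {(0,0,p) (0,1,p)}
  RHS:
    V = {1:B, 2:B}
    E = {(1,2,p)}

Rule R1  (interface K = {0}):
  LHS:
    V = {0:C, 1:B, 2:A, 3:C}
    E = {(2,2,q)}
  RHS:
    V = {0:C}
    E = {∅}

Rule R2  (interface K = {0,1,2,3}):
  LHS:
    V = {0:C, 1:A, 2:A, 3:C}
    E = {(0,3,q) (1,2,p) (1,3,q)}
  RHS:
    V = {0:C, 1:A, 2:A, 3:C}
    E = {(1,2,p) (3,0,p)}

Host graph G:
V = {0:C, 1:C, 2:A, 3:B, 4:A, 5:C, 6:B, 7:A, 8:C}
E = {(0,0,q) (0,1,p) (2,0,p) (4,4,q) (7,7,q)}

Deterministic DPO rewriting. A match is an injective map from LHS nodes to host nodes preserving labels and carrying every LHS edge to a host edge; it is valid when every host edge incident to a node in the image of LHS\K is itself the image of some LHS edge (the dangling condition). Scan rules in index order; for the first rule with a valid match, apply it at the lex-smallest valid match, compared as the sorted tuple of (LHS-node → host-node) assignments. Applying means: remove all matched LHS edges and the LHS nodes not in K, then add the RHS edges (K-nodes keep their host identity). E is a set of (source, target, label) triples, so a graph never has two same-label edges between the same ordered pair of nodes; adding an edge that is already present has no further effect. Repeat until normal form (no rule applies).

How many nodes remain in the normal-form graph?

Answer: 3

Steps:
initial: |V|=9 |E|=5  E = 0-q->0 0-p->1 2-p->0 4-q->4 7-q->7
step 1: apply R1 at {0↦0, 1↦3, 2↦4, 3↦5}  → |V|=6 |E|=4  E = 0-q->0 0-p->1 2-p->0 7-q->7
step 2: apply R1 at {0↦0, 1↦6, 2↦7, 3↦8}  → |V|=3 |E|=3  E = 0-q->0 0-p->1 2-p->0
final graph: no rule applies after step 2
NF nodes: {0:C, 1:C, 2:A}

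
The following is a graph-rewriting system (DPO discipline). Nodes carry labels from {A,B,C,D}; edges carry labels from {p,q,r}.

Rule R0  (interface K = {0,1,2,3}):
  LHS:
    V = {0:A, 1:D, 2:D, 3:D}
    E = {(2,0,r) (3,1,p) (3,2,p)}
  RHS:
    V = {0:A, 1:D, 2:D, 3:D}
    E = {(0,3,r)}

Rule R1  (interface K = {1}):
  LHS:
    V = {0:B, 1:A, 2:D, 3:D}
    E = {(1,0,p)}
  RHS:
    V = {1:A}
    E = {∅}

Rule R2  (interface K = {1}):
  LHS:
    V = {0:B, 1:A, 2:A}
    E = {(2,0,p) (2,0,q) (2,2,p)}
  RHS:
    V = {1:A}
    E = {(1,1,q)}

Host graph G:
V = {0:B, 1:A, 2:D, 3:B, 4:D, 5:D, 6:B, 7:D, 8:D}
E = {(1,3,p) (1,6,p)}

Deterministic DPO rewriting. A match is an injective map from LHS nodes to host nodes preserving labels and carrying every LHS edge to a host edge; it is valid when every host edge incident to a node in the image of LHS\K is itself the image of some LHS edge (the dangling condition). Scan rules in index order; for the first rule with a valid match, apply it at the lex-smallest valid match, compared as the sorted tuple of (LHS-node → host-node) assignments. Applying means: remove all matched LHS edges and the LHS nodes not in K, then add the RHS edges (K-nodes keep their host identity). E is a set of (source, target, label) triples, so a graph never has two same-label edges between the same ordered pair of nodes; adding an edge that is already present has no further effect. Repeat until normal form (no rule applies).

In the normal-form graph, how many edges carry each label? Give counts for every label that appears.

start.  V:9 E:2  edges: 1-p->3 1-p->6
1. fire R1 via {0↦3, 1↦1, 2↦2, 3↦4}  →  V:6 E:1  edges: 1-p->6
2. fire R1 via {0↦6, 1↦1, 2↦5, 3↦7}  →  V:3 E:0  edges: ∅
normal form: no rule applies after step 2
NF edges: []

Answer: (no edges)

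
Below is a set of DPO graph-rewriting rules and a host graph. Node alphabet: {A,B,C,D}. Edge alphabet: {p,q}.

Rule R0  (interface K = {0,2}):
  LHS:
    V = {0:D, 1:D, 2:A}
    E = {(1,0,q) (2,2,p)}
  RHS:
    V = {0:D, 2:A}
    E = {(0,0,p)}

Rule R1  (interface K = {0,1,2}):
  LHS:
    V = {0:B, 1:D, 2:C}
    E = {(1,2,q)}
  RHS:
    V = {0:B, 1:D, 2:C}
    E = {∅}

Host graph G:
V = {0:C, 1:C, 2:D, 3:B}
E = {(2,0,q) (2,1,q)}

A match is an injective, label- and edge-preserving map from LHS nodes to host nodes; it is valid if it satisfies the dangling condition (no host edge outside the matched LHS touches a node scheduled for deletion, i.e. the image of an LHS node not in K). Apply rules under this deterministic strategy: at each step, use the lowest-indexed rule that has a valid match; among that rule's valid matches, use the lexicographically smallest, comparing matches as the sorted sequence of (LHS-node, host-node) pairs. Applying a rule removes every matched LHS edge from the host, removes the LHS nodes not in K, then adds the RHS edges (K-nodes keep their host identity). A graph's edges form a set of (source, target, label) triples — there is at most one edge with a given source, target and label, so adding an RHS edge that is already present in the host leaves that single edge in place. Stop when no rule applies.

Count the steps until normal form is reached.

Answer: 2

Rewrite trace:
[0] host  ⇒  4 nodes, 2 edges  {2-q->0 2-q->1}
[1] R1 @ {0↦3, 1↦2, 2↦0}  ⇒  4 nodes, 1 edges  {2-q->1}
[2] R1 @ {0↦3, 1↦2, 2↦1}  ⇒  4 nodes, 0 edges  {∅}
normal form: no rule applies after step 2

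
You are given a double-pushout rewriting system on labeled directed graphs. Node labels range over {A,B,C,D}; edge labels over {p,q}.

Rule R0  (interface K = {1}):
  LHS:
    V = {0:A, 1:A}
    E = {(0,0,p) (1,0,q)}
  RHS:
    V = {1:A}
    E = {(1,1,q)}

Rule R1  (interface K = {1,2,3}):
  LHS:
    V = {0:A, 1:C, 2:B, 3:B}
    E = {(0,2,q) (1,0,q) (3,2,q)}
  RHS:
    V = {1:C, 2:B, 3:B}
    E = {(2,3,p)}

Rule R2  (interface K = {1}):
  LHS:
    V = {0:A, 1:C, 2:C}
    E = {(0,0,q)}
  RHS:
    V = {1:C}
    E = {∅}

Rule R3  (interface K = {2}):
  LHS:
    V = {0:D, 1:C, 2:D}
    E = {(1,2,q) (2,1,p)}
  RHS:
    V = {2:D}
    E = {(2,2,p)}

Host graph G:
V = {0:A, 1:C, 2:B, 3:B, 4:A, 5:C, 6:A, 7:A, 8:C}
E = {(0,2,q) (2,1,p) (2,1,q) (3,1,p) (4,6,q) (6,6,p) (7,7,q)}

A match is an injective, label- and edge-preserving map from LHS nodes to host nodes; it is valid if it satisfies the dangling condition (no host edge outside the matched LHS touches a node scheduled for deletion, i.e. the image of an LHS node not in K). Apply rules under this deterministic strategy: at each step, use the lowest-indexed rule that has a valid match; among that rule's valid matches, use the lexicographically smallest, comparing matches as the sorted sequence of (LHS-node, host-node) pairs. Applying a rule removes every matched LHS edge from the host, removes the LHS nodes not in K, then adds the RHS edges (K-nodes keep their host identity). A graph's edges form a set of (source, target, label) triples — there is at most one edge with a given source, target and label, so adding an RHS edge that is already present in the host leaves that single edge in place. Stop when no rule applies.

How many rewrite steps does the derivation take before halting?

Answer: 3

Derivation:
start.  V:9 E:7  edges: 0-q->2 2-p->1 2-q->1 3-p->1 4-q->6 6-p->6 7-q->7
1. fire R0 via {0↦6, 1↦4}  →  V:8 E:6  edges: 0-q->2 2-p->1 2-q->1 3-p->1 4-q->4 7-q->7
2. fire R2 via {0↦4, 1↦1, 2↦5}  →  V:6 E:5  edges: 0-q->2 2-p->1 2-q->1 3-p->1 7-q->7
3. fire R2 via {0↦7, 1↦1, 2↦8}  →  V:4 E:4  edges: 0-q->2 2-p->1 2-q->1 3-p->1
halt: no rule applies after step 3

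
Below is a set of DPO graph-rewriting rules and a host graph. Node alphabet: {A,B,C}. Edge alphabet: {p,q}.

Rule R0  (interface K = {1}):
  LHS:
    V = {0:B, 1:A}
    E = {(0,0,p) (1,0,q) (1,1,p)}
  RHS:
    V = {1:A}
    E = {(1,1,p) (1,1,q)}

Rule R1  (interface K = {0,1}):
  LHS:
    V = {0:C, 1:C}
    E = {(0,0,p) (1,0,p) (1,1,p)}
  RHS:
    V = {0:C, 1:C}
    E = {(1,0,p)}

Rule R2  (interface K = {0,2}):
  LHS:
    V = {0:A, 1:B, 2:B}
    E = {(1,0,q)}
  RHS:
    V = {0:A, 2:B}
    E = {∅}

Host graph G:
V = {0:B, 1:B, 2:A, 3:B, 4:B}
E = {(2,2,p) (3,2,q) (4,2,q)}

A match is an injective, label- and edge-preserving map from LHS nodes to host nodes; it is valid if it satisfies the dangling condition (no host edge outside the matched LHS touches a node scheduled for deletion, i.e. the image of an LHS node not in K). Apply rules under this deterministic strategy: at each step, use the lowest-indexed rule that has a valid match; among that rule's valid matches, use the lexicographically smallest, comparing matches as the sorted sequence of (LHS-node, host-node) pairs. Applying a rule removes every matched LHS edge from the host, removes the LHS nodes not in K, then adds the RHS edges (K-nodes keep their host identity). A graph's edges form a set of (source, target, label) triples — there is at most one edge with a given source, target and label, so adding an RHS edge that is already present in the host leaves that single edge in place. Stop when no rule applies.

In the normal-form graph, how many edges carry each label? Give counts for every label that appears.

Answer: p:1

Rewrite trace:
start.  V:5 E:3  edges: 2-p->2 3-q->2 4-q->2
1. fire R2 via {0↦2, 1↦3, 2↦0}  →  V:4 E:2  edges: 2-p->2 4-q->2
2. fire R2 via {0↦2, 1↦4, 2↦0}  →  V:3 E:1  edges: 2-p->2
halt: no rule applies after step 2
NF edges: [(2, 2, 'p')]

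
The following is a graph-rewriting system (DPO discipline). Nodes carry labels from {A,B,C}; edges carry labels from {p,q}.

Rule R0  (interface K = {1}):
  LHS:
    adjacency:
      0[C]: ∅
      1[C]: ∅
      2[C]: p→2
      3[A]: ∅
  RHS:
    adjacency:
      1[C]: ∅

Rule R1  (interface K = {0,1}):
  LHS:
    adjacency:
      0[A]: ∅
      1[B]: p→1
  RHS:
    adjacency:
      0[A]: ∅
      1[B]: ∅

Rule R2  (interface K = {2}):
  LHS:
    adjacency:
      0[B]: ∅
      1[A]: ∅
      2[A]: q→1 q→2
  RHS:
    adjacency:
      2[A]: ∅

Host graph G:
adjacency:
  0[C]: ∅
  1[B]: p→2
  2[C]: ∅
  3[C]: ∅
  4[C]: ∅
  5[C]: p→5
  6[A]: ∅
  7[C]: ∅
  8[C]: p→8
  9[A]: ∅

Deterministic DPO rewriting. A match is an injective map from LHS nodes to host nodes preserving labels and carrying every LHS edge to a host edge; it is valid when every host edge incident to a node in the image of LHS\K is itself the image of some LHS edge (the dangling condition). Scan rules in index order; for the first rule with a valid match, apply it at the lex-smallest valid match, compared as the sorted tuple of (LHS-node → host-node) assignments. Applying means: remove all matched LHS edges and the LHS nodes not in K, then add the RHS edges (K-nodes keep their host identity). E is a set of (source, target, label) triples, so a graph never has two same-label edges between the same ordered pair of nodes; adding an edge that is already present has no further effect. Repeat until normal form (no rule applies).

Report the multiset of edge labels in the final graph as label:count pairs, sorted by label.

start.  V:10 E:3  edges: 1-p->2 5-p->5 8-p->8
1. fire R0 via {0↦0, 1↦2, 2↦5, 3↦6}  →  V:7 E:2  edges: 1-p->2 8-p->8
2. fire R0 via {0↦3, 1↦2, 2↦8, 3↦9}  →  V:4 E:1  edges: 1-p->2
final graph: no rule applies after step 2
NF edges: [(1, 2, 'p')]

Answer: p:1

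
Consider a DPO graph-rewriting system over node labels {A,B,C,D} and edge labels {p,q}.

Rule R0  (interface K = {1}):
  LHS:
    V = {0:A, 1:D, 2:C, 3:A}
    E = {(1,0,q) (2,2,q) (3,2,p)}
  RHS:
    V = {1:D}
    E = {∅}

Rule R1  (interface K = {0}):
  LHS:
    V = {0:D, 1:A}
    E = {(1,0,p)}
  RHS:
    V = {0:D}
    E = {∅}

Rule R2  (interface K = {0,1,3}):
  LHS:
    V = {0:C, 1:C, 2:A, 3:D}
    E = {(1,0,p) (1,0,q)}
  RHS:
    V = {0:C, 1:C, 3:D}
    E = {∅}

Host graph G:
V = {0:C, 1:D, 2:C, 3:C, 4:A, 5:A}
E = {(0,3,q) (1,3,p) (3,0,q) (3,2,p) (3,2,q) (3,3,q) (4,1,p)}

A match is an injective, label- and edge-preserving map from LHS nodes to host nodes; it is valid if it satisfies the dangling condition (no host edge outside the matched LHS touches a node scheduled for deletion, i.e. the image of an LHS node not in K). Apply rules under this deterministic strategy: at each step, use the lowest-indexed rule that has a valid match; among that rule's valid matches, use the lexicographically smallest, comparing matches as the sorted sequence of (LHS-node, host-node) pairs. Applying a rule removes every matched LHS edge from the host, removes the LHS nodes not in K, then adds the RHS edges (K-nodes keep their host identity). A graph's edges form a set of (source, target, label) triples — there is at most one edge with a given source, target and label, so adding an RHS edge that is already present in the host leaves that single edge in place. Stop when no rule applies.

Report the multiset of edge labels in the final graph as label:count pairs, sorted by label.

Answer: p:1 q:3

Steps:
start.  V:6 E:7  edges: 0-q->3 1-p->3 3-q->0 3-p->2 3-q->2 3-q->3 4-p->1
1. fire R1 via {0↦1, 1↦4}  →  V:5 E:6  edges: 0-q->3 1-p->3 3-q->0 3-p->2 3-q->2 3-q->3
2. fire R2 via {0↦2, 1↦3, 2↦5, 3↦1}  →  V:4 E:4  edges: 0-q->3 1-p->3 3-q->0 3-q->3
halt: no rule applies after step 2
NF edges: [(0, 3, 'q'), (1, 3, 'p'), (3, 0, 'q'), (3, 3, 'q')]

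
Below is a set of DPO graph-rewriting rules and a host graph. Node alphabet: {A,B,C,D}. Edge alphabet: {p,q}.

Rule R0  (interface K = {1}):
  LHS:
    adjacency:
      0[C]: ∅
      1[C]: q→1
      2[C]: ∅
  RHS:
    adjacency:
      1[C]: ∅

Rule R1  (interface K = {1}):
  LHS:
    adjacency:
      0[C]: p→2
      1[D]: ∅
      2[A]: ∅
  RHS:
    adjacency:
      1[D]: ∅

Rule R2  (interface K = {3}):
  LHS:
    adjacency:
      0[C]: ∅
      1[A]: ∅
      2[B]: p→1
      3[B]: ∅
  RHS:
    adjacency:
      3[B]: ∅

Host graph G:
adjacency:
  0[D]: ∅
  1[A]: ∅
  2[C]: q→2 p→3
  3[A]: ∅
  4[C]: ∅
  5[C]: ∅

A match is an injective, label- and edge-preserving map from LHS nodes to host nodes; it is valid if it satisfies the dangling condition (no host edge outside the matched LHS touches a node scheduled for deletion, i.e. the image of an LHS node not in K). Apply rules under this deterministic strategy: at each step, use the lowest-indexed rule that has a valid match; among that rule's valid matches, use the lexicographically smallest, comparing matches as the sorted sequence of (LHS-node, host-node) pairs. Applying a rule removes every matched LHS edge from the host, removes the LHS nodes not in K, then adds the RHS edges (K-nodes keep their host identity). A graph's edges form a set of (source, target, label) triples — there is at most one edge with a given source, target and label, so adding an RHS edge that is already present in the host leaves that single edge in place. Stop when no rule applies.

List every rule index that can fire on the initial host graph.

R0: 2 valid matches — {0↦4, 1↦2, 2↦5}, {0↦5, 1↦2, 2↦4}
R1: no valid match — 1 raw match, all fail dangling condition
R2: no valid match — LHS pattern not found

Answer: [R0]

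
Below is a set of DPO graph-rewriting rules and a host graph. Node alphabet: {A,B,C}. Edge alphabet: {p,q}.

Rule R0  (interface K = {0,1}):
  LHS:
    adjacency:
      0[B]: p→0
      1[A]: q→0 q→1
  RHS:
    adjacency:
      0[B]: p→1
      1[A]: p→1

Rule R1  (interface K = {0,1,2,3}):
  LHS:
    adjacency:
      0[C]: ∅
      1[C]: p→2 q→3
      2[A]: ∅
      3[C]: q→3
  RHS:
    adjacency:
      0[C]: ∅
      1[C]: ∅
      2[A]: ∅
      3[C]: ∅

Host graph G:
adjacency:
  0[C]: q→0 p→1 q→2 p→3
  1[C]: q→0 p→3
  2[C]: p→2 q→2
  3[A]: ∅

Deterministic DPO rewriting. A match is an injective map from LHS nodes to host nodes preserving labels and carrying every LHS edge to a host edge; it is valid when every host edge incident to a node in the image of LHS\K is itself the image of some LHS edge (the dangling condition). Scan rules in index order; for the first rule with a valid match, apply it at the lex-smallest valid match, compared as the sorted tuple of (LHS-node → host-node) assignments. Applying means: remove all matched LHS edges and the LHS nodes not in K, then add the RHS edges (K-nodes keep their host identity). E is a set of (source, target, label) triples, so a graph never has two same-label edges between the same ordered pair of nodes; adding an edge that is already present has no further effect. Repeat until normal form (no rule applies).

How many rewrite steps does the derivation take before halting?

Answer: 2

Steps:
start.  V:4 E:8  edges: 0-q->0 0-p->1 0-q->2 0-p->3 1-q->0 1-p->3 2-p->2 2-q->2
1. fire R1 via {0↦1, 1↦0, 2↦3, 3↦2}  →  V:4 E:5  edges: 0-q->0 0-p->1 1-q->0 1-p->3 2-p->2
2. fire R1 via {0↦2, 1↦1, 2↦3, 3↦0}  →  V:4 E:2  edges: 0-p->1 2-p->2
final graph: no rule applies after step 2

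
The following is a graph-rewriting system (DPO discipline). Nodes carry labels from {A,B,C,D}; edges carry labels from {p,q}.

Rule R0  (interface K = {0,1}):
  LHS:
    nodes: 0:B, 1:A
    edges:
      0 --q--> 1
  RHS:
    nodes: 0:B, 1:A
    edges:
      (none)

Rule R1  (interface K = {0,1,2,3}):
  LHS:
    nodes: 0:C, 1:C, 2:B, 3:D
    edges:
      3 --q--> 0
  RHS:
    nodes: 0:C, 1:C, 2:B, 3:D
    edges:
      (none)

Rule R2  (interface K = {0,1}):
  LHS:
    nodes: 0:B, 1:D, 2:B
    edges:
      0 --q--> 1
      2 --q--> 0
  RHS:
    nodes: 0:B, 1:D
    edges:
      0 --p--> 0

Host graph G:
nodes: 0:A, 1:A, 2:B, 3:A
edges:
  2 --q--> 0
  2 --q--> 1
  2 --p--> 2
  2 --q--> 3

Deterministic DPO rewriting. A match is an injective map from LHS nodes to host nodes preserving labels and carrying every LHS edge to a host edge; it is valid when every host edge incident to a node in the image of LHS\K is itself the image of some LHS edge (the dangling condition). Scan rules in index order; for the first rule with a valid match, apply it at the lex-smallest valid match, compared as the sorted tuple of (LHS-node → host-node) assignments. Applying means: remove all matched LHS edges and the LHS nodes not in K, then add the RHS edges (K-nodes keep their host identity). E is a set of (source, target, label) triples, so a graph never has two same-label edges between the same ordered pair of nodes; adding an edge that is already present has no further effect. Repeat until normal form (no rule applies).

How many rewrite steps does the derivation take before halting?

[0] host  ⇒  4 nodes, 4 edges  {2-q->0 2-q->1 2-p->2 2-q->3}
[1] R0 @ {0↦2, 1↦0}  ⇒  4 nodes, 3 edges  {2-q->1 2-p->2 2-q->3}
[2] R0 @ {0↦2, 1↦1}  ⇒  4 nodes, 2 edges  {2-p->2 2-q->3}
[3] R0 @ {0↦2, 1↦3}  ⇒  4 nodes, 1 edges  {2-p->2}
halt: no rule applies after step 3

Answer: 3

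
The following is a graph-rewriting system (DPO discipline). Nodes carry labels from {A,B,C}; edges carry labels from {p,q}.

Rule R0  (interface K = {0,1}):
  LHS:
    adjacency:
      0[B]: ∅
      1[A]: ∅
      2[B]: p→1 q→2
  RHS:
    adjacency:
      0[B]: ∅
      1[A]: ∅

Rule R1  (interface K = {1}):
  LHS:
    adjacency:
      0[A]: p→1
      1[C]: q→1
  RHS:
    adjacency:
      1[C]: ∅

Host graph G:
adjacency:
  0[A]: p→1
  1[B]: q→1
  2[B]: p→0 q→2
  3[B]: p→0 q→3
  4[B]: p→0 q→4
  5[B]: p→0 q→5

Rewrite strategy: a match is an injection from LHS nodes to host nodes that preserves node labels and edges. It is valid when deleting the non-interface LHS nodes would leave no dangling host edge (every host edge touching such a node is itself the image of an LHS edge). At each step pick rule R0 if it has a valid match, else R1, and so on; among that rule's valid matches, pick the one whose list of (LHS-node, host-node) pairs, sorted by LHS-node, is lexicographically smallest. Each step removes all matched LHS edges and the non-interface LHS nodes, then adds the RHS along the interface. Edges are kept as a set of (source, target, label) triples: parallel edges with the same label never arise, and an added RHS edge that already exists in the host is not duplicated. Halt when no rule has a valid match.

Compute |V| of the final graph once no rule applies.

[0] host  ⇒  6 nodes, 10 edges  {0-p->1 1-q->1 2-p->0 2-q->2 3-p->0 3-q->3 4-p->0 4-q->4 5-p->0 5-q->5}
[1] R0 @ {0↦1, 1↦0, 2↦2}  ⇒  5 nodes, 8 edges  {0-p->1 1-q->1 3-p->0 3-q->3 4-p->0 4-q->4 5-p->0 5-q->5}
[2] R0 @ {0↦1, 1↦0, 2↦3}  ⇒  4 nodes, 6 edges  {0-p->1 1-q->1 4-p->0 4-q->4 5-p->0 5-q->5}
[3] R0 @ {0↦1, 1↦0, 2↦4}  ⇒  3 nodes, 4 edges  {0-p->1 1-q->1 5-p->0 5-q->5}
[4] R0 @ {0↦1, 1↦0, 2↦5}  ⇒  2 nodes, 2 edges  {0-p->1 1-q->1}
normal form: no rule applies after step 4
NF nodes: {0:A, 1:B}

Answer: 2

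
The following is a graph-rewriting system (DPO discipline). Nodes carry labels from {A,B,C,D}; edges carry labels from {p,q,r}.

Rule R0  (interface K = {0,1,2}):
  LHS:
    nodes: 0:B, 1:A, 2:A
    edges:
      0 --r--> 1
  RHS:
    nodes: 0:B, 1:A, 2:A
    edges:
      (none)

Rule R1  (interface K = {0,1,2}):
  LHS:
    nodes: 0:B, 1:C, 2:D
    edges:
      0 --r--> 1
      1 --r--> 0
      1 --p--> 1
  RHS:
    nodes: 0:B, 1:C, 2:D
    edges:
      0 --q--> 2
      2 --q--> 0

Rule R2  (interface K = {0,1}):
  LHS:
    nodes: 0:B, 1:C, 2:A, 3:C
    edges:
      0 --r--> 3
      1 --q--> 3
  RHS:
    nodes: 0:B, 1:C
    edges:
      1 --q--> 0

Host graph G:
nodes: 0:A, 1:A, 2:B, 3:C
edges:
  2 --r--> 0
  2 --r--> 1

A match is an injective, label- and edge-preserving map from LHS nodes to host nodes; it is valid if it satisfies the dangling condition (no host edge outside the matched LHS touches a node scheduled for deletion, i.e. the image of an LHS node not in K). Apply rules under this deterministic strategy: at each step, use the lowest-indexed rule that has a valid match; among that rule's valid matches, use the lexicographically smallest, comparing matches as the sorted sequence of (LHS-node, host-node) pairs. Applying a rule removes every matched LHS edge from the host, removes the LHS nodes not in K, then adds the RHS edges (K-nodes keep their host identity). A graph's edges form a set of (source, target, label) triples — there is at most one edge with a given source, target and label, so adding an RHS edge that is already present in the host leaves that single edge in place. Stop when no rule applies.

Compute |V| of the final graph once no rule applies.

start.  V:4 E:2  edges: 2-r->0 2-r->1
1. fire R0 via {0↦2, 1↦0, 2↦1}  →  V:4 E:1  edges: 2-r->1
2. fire R0 via {0↦2, 1↦1, 2↦0}  →  V:4 E:0  edges: ∅
normal form: no rule applies after step 2
NF nodes: {0:A, 1:A, 2:B, 3:C}

Answer: 4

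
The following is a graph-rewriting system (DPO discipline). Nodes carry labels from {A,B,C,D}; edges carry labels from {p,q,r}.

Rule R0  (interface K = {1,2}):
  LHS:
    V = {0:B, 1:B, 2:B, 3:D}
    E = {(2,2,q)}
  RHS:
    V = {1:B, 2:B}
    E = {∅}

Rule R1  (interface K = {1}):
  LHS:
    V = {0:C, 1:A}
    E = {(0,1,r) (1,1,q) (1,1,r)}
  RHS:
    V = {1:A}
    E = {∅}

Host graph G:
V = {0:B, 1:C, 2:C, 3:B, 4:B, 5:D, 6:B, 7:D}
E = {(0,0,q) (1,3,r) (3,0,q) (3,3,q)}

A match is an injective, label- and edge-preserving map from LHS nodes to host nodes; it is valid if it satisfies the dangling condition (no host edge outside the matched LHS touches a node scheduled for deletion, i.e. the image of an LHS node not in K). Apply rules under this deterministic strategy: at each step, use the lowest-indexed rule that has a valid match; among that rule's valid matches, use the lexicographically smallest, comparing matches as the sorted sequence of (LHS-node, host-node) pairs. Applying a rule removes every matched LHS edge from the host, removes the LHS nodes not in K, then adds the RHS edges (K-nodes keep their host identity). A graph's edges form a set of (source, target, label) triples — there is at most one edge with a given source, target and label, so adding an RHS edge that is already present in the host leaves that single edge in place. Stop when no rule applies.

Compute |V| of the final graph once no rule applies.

Answer: 4

Steps:
[0] host  ⇒  8 nodes, 4 edges  {0-q->0 1-r->3 3-q->0 3-q->3}
[1] R0 @ {0↦4, 1↦0, 2↦3, 3↦5}  ⇒  6 nodes, 3 edges  {0-q->0 1-r->3 3-q->0}
[2] R0 @ {0↦6, 1↦3, 2↦0, 3↦7}  ⇒  4 nodes, 2 edges  {1-r->3 3-q->0}
final graph: no rule applies after step 2
NF nodes: {0:B, 1:C, 2:C, 3:B}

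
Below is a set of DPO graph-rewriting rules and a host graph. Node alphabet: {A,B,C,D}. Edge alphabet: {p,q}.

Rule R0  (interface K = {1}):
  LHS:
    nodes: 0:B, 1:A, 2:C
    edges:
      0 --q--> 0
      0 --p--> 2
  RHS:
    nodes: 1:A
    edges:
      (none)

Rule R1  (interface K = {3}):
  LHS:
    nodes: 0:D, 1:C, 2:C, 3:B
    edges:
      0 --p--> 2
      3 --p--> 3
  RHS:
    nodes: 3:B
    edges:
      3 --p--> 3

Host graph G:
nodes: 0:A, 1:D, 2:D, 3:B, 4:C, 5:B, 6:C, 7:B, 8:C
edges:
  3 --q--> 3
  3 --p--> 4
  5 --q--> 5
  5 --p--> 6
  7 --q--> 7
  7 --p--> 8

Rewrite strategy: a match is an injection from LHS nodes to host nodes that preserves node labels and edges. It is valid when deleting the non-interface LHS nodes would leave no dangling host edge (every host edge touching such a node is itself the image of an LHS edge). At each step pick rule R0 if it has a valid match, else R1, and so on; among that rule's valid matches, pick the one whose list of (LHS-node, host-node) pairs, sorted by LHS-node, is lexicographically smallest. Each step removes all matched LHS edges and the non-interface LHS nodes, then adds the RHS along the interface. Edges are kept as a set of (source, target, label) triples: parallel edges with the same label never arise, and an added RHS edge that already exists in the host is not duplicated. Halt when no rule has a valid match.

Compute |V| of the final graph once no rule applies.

Answer: 3

Rewrite trace:
[0] host  ⇒  9 nodes, 6 edges  {3-q->3 3-p->4 5-q->5 5-p->6 7-q->7 7-p->8}
[1] R0 @ {0↦3, 1↦0, 2↦4}  ⇒  7 nodes, 4 edges  {5-q->5 5-p->6 7-q->7 7-p->8}
[2] R0 @ {0↦5, 1↦0, 2↦6}  ⇒  5 nodes, 2 edges  {7-q->7 7-p->8}
[3] R0 @ {0↦7, 1↦0, 2↦8}  ⇒  3 nodes, 0 edges  {∅}
final graph: no rule applies after step 3
NF nodes: {0:A, 1:D, 2:D}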